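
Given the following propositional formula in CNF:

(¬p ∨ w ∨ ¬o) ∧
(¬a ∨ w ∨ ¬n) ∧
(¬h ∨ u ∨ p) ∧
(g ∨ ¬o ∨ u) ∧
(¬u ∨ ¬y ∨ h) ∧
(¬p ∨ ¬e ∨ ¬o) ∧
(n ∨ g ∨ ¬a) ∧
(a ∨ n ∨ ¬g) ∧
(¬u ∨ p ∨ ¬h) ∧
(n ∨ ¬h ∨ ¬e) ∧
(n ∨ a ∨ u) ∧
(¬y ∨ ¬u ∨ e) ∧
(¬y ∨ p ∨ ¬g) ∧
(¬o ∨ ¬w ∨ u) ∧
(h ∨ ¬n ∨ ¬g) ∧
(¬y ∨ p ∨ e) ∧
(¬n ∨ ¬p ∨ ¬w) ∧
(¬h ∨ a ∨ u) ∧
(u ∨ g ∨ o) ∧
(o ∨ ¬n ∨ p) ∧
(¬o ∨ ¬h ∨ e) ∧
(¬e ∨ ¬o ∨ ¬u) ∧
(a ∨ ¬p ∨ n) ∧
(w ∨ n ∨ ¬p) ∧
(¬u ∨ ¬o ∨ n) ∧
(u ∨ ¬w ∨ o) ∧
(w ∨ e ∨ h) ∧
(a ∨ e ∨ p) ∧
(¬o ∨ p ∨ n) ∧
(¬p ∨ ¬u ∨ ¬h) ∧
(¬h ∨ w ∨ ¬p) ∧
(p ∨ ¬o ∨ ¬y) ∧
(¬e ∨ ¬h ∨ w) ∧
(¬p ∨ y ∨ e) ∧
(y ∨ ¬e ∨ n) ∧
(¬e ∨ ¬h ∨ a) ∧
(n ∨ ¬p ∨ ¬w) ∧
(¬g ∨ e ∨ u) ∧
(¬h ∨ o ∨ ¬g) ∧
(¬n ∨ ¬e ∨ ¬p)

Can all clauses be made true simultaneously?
Yes

Yes, the formula is satisfiable.

One satisfying assignment is: p=False, n=True, o=True, g=False, y=False, a=True, e=False, h=False, w=True, u=True

Verification: With this assignment, all 40 clauses evaluate to true.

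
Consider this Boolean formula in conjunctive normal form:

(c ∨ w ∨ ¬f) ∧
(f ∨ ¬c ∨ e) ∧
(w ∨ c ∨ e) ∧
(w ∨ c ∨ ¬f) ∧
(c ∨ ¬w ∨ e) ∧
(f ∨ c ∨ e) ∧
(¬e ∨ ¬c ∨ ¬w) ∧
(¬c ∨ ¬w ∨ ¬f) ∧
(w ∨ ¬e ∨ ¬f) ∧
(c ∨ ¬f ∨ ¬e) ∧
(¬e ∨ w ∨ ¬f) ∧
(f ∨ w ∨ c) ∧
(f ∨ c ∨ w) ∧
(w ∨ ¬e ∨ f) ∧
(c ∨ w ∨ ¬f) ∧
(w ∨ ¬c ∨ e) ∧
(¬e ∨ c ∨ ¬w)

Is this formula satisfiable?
No

No, the formula is not satisfiable.

No assignment of truth values to the variables can make all 17 clauses true simultaneously.

The formula is UNSAT (unsatisfiable).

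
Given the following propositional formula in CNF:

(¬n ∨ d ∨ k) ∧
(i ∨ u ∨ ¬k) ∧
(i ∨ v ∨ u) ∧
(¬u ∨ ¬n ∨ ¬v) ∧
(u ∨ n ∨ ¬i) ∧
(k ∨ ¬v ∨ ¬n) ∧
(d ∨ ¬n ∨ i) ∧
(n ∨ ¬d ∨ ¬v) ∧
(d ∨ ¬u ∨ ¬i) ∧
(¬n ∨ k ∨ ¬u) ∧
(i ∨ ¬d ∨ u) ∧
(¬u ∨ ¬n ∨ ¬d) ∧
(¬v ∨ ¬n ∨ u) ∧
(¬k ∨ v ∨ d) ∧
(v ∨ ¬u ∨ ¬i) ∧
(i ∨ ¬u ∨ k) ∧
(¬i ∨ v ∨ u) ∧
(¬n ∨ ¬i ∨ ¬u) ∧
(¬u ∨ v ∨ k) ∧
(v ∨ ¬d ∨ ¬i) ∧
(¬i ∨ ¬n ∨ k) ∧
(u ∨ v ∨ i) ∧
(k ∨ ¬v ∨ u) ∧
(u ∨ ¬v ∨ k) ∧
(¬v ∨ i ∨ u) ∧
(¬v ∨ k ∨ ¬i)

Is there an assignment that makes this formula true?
Yes

Yes, the formula is satisfiable.

One satisfying assignment is: v=False, d=True, i=False, u=True, n=False, k=True

Verification: With this assignment, all 26 clauses evaluate to true.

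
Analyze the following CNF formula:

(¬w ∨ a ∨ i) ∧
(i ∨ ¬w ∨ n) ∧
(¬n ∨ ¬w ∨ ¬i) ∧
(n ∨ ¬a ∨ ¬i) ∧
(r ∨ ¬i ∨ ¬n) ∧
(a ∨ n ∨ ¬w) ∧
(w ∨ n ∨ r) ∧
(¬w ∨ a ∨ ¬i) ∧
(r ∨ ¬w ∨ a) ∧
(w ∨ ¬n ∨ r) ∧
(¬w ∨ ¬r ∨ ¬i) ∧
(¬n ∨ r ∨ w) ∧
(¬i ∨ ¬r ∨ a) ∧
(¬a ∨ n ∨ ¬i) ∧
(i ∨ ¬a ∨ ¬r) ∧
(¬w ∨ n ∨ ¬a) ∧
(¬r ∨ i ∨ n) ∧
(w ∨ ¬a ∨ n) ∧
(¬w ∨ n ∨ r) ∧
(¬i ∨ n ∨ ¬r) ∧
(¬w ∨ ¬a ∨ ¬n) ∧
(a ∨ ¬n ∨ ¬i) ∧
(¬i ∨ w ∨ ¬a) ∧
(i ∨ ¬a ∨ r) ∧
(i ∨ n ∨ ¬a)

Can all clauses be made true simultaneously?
Yes

Yes, the formula is satisfiable.

One satisfying assignment is: i=False, a=False, r=True, w=False, n=True

Verification: With this assignment, all 25 clauses evaluate to true.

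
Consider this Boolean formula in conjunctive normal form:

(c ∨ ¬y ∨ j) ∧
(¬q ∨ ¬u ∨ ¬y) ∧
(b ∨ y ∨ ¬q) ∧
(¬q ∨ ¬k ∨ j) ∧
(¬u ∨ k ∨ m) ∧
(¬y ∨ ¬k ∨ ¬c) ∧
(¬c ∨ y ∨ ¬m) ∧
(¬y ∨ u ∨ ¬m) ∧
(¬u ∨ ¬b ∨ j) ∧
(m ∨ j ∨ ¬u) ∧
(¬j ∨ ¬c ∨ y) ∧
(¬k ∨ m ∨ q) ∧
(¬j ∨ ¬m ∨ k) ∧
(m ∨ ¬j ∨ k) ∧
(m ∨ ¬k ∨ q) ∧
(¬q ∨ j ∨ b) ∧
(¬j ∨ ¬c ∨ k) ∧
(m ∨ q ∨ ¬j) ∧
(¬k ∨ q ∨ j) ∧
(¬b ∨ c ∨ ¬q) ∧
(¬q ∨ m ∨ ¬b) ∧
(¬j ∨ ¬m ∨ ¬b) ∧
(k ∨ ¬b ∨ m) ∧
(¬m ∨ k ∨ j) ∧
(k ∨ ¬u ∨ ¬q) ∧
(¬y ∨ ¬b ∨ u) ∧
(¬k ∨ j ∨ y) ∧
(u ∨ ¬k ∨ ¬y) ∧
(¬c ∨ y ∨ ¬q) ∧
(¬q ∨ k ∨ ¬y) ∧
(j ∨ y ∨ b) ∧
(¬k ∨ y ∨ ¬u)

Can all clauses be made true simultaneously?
Yes

Yes, the formula is satisfiable.

One satisfying assignment is: c=True, j=False, m=False, y=True, b=False, q=False, u=False, k=False

Verification: With this assignment, all 32 clauses evaluate to true.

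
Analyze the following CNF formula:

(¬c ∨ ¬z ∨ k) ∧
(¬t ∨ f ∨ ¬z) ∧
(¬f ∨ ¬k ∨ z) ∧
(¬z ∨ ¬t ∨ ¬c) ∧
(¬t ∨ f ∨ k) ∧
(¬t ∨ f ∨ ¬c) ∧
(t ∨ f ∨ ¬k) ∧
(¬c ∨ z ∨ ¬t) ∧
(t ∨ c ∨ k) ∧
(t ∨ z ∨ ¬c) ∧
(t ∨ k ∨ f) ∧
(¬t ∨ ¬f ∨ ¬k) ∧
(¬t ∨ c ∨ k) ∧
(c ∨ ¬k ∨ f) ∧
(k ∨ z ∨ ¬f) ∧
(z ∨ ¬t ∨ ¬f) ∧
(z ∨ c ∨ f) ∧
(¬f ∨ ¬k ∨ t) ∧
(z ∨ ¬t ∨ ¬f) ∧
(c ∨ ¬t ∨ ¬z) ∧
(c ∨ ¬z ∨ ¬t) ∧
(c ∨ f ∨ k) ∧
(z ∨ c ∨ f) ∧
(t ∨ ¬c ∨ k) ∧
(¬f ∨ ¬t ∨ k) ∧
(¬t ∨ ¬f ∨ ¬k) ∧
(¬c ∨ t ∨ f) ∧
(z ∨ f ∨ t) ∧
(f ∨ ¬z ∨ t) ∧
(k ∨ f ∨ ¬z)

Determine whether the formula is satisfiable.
No

No, the formula is not satisfiable.

No assignment of truth values to the variables can make all 30 clauses true simultaneously.

The formula is UNSAT (unsatisfiable).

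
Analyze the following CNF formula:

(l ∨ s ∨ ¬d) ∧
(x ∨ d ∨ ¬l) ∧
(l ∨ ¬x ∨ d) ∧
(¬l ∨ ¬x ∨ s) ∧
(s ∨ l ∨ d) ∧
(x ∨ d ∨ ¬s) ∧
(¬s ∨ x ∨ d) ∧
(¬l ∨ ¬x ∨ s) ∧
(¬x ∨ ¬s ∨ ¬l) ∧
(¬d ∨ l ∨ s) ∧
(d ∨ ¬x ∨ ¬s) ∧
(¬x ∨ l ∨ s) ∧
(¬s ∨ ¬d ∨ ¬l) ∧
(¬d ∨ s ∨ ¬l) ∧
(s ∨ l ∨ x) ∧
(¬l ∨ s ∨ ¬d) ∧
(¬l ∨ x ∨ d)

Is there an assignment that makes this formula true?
Yes

Yes, the formula is satisfiable.

One satisfying assignment is: d=True, x=False, s=True, l=False

Verification: With this assignment, all 17 clauses evaluate to true.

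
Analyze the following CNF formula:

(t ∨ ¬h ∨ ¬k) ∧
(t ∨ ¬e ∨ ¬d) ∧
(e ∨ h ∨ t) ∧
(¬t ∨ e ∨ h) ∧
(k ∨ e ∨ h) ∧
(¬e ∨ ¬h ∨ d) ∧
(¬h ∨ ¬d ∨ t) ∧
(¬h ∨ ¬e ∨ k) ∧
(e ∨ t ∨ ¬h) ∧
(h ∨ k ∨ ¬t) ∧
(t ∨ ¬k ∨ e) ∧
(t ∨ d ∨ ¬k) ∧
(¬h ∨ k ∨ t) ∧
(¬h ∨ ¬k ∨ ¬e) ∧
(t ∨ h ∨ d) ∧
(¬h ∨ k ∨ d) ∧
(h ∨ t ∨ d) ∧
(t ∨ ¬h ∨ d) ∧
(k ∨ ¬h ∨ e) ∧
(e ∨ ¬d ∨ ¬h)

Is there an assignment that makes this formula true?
Yes

Yes, the formula is satisfiable.

One satisfying assignment is: t=True, h=False, k=True, d=True, e=True

Verification: With this assignment, all 20 clauses evaluate to true.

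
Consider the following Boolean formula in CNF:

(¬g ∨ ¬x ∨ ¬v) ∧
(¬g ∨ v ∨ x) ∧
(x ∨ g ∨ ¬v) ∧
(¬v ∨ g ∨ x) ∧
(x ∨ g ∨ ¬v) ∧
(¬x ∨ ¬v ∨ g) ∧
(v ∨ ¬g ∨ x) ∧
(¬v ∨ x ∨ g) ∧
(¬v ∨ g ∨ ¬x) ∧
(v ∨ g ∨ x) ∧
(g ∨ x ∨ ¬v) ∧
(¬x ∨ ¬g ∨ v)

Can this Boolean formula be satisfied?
Yes

Yes, the formula is satisfiable.

One satisfying assignment is: x=True, v=False, g=False

Verification: With this assignment, all 12 clauses evaluate to true.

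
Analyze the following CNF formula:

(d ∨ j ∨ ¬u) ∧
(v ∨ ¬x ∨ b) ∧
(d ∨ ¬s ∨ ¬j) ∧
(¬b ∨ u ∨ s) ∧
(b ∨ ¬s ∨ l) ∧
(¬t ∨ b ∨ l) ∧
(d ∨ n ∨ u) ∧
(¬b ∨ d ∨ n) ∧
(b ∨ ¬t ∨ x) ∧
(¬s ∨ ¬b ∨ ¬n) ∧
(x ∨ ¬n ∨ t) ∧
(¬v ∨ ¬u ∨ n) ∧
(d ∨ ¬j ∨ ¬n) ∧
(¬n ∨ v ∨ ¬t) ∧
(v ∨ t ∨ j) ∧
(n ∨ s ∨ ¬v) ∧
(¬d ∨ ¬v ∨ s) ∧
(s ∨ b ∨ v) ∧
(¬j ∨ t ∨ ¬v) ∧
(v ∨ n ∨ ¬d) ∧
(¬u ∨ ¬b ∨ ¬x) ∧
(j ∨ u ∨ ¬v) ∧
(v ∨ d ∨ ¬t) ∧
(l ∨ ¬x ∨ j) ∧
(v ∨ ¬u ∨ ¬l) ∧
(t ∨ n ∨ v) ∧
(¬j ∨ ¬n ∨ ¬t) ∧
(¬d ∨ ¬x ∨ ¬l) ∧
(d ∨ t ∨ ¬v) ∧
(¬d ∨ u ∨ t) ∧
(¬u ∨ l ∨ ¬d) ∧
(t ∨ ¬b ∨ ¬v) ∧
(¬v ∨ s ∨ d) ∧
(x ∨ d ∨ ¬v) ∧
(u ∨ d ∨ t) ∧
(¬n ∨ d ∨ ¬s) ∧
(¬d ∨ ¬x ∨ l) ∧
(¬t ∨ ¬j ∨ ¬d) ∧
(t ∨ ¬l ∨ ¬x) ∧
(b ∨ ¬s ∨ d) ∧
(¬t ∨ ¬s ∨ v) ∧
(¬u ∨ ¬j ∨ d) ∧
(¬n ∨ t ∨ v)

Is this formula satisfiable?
No

No, the formula is not satisfiable.

No assignment of truth values to the variables can make all 43 clauses true simultaneously.

The formula is UNSAT (unsatisfiable).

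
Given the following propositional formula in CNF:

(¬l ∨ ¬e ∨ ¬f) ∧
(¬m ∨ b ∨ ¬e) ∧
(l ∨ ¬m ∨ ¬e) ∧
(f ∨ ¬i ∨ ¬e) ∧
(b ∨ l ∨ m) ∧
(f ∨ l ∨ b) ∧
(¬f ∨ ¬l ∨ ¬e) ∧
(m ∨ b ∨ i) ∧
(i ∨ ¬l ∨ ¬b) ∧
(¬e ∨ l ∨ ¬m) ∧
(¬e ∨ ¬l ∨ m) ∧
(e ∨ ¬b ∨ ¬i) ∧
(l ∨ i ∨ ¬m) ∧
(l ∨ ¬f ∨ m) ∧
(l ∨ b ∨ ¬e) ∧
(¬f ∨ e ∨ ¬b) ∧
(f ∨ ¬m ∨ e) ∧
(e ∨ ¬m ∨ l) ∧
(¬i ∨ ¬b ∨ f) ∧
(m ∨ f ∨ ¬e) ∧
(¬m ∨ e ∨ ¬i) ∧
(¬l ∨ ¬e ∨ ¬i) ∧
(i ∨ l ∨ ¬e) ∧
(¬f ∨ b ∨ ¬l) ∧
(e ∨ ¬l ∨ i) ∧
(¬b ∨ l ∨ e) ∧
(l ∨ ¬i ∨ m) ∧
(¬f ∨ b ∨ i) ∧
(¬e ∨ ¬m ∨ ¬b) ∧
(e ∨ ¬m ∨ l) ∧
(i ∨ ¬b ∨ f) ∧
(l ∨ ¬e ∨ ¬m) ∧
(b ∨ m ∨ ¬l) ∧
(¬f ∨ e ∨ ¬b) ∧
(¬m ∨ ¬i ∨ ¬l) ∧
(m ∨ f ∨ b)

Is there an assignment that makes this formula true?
No

No, the formula is not satisfiable.

No assignment of truth values to the variables can make all 36 clauses true simultaneously.

The formula is UNSAT (unsatisfiable).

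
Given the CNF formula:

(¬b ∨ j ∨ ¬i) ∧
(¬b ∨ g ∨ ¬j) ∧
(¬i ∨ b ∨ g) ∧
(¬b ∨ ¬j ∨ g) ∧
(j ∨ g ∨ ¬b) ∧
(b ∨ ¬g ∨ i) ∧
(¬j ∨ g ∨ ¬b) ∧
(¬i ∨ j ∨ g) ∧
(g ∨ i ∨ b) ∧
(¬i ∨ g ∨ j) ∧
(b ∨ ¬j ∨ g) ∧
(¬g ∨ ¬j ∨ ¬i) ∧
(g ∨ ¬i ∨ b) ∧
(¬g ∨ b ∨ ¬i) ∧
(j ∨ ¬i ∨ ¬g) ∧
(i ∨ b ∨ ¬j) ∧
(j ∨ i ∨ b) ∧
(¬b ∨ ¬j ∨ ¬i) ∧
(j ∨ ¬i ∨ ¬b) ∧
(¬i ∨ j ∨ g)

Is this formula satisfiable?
Yes

Yes, the formula is satisfiable.

One satisfying assignment is: b=True, i=False, g=True, j=True

Verification: With this assignment, all 20 clauses evaluate to true.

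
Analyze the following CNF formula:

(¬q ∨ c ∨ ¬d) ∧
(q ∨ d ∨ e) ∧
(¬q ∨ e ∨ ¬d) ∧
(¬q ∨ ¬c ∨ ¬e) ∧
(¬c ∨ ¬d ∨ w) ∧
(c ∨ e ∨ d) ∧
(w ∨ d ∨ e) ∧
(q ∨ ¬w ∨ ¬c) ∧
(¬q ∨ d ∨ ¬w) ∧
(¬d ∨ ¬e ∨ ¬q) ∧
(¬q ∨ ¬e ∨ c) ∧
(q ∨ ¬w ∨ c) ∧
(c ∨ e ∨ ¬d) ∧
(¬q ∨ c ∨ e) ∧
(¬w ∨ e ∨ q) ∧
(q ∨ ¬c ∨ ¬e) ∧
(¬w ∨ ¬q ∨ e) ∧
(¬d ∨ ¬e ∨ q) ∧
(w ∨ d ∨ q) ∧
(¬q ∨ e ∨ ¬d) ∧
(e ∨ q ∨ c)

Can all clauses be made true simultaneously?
No

No, the formula is not satisfiable.

No assignment of truth values to the variables can make all 21 clauses true simultaneously.

The formula is UNSAT (unsatisfiable).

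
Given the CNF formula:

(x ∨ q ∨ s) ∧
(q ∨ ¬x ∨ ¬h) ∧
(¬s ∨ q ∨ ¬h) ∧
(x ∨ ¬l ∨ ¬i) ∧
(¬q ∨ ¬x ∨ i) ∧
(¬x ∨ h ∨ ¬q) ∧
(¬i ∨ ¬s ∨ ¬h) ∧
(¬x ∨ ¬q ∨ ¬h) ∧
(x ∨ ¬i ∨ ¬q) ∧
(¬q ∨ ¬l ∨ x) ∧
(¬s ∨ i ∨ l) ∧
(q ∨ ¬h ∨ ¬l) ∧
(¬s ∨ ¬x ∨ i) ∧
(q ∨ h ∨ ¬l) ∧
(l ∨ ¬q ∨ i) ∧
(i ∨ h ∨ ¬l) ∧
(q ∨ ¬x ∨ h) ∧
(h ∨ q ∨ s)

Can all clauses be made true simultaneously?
Yes

Yes, the formula is satisfiable.

One satisfying assignment is: i=True, x=False, l=False, h=False, s=True, q=False

Verification: With this assignment, all 18 clauses evaluate to true.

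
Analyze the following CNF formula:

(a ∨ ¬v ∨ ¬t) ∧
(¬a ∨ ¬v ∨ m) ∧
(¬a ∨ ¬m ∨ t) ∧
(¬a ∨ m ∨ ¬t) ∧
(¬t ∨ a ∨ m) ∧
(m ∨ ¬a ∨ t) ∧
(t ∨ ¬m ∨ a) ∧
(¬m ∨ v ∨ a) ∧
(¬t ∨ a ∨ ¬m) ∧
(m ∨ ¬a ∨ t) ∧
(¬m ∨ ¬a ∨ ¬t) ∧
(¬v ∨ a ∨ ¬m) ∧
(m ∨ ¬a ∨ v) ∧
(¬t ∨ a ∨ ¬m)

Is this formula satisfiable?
Yes

Yes, the formula is satisfiable.

One satisfying assignment is: a=False, t=False, v=False, m=False

Verification: With this assignment, all 14 clauses evaluate to true.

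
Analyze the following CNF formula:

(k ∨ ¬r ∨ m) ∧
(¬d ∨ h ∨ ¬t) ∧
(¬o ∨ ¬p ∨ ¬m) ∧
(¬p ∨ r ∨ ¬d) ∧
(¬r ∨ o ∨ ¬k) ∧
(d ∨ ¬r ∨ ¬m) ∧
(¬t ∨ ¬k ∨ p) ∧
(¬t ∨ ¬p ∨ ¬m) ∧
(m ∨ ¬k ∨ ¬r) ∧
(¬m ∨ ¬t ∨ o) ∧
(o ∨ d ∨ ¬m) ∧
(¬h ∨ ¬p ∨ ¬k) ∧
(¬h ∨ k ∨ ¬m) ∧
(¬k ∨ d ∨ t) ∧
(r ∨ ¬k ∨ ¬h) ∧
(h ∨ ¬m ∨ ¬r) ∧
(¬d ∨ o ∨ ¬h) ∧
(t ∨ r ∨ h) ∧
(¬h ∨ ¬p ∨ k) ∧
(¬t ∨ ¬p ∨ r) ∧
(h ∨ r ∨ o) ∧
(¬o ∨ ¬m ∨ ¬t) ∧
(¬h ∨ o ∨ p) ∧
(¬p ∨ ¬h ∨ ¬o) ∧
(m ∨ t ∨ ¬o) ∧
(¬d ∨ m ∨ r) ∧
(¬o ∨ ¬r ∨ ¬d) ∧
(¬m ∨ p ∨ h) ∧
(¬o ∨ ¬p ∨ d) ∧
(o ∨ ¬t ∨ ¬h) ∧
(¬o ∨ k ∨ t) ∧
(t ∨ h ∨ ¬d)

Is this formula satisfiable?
Yes

Yes, the formula is satisfiable.

One satisfying assignment is: p=False, t=True, d=False, o=True, k=False, h=False, r=False, m=False

Verification: With this assignment, all 32 clauses evaluate to true.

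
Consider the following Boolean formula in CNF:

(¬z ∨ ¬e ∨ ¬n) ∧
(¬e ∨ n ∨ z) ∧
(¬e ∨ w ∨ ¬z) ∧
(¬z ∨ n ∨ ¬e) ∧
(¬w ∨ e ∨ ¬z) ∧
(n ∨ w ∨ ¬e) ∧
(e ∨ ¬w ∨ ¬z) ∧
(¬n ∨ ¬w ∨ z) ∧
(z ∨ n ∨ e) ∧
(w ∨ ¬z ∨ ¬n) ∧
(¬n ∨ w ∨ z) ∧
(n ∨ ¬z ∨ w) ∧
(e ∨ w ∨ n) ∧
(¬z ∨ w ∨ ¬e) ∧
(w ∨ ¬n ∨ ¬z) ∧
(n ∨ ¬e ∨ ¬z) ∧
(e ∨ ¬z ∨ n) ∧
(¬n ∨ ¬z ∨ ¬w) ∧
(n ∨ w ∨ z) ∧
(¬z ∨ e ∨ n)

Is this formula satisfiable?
No

No, the formula is not satisfiable.

No assignment of truth values to the variables can make all 20 clauses true simultaneously.

The formula is UNSAT (unsatisfiable).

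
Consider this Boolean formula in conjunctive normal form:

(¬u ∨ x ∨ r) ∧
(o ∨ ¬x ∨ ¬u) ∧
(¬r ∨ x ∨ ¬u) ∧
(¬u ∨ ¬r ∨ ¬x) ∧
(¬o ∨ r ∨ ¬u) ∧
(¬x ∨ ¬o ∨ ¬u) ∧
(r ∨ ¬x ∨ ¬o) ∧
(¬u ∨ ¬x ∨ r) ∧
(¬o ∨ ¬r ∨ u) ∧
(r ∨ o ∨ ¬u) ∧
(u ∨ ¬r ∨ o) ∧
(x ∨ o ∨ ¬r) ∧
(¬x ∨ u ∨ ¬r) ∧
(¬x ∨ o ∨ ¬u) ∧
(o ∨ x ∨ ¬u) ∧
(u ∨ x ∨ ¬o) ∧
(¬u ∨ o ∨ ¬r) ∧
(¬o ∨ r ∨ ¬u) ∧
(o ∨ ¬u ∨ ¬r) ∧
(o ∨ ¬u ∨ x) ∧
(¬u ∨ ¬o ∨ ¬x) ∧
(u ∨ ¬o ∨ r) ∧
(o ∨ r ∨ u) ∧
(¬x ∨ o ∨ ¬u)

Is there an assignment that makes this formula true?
No

No, the formula is not satisfiable.

No assignment of truth values to the variables can make all 24 clauses true simultaneously.

The formula is UNSAT (unsatisfiable).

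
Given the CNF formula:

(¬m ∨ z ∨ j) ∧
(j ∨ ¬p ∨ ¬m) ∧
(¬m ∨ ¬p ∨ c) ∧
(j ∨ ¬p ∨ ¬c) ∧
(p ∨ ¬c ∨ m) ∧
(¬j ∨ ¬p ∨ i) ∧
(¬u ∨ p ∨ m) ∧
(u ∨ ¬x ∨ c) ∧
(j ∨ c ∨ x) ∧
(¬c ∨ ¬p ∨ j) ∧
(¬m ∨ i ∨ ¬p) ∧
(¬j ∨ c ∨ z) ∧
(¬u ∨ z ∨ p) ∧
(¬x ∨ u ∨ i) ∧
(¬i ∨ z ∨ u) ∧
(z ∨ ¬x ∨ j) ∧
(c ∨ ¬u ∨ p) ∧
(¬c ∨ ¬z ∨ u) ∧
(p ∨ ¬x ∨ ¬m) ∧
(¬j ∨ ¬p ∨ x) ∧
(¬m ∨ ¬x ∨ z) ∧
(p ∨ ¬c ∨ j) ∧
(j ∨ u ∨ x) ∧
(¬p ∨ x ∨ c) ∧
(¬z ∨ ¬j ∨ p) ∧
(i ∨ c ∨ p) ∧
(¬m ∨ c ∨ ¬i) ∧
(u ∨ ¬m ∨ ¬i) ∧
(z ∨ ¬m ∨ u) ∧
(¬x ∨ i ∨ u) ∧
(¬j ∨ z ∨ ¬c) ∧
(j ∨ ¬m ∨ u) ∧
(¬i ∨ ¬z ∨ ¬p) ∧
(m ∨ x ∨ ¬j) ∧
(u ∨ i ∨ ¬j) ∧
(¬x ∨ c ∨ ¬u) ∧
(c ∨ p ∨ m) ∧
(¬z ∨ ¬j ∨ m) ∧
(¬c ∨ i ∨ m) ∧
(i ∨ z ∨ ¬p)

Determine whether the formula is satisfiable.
No

No, the formula is not satisfiable.

No assignment of truth values to the variables can make all 40 clauses true simultaneously.

The formula is UNSAT (unsatisfiable).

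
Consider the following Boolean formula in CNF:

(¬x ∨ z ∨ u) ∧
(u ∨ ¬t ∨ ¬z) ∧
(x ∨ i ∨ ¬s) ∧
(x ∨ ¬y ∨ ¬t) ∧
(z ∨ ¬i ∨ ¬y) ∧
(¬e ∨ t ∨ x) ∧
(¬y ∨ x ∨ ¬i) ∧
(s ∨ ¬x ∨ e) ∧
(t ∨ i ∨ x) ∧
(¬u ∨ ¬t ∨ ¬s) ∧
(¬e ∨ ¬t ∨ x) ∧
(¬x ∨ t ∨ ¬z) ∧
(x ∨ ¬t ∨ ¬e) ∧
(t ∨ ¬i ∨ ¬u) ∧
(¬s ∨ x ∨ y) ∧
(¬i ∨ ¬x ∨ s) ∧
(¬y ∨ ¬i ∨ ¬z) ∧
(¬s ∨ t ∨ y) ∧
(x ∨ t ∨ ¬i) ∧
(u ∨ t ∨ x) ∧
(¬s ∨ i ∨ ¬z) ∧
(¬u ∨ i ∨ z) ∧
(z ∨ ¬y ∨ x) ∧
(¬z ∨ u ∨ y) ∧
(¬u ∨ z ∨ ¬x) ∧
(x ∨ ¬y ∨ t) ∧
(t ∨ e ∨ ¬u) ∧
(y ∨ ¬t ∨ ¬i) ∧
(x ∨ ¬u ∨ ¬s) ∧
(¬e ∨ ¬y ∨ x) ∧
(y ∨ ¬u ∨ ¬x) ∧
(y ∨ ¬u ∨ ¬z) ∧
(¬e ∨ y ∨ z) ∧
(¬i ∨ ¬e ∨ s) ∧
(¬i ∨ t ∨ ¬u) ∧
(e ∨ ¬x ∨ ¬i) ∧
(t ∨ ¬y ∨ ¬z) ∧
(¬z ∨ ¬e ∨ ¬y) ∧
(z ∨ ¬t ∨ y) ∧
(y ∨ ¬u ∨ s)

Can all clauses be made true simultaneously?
No

No, the formula is not satisfiable.

No assignment of truth values to the variables can make all 40 clauses true simultaneously.

The formula is UNSAT (unsatisfiable).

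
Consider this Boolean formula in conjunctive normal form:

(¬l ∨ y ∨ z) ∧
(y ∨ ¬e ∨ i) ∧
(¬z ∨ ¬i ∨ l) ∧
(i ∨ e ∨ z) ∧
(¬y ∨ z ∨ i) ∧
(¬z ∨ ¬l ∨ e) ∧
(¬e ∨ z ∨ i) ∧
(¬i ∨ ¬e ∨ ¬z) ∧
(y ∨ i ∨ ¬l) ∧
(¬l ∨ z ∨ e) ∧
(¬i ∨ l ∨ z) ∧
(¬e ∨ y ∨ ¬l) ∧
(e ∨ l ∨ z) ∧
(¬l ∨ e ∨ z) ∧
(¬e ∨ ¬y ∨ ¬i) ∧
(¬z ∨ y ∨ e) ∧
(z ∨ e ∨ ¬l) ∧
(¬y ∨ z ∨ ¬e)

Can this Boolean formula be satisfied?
Yes

Yes, the formula is satisfiable.

One satisfying assignment is: y=True, i=False, z=True, l=False, e=False

Verification: With this assignment, all 18 clauses evaluate to true.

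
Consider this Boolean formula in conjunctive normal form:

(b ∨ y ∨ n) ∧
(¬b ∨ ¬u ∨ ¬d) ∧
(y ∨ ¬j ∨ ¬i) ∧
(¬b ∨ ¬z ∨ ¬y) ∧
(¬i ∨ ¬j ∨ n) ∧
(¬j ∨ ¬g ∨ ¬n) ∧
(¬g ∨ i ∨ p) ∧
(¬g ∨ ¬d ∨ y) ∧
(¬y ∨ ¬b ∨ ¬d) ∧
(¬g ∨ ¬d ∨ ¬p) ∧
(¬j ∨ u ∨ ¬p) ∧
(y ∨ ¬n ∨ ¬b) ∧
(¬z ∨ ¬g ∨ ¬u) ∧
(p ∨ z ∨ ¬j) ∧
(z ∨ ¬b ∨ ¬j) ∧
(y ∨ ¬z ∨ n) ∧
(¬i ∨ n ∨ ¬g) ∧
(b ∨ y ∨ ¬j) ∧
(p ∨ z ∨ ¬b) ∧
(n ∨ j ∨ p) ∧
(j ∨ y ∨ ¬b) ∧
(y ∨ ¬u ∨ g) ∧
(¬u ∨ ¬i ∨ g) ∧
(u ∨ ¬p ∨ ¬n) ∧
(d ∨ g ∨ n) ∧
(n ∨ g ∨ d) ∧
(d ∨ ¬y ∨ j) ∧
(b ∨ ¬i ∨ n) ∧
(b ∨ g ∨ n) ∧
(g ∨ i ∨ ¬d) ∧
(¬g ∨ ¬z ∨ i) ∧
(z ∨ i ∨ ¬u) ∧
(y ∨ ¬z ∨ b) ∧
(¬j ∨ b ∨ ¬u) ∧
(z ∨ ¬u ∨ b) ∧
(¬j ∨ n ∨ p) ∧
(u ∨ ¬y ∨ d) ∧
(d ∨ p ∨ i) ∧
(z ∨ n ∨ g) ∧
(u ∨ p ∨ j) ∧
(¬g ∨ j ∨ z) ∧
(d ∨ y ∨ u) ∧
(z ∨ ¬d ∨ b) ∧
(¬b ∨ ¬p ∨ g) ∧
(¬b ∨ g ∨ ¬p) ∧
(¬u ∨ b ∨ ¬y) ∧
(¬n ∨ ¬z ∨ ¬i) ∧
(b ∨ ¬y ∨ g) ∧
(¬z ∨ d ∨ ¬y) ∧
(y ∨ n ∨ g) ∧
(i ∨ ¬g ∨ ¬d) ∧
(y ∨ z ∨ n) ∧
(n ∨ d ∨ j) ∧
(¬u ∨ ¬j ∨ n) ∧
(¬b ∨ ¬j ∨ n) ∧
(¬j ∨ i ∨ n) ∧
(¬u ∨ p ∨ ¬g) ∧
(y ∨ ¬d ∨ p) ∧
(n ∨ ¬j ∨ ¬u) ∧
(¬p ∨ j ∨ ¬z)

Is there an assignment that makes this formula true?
No

No, the formula is not satisfiable.

No assignment of truth values to the variables can make all 60 clauses true simultaneously.

The formula is UNSAT (unsatisfiable).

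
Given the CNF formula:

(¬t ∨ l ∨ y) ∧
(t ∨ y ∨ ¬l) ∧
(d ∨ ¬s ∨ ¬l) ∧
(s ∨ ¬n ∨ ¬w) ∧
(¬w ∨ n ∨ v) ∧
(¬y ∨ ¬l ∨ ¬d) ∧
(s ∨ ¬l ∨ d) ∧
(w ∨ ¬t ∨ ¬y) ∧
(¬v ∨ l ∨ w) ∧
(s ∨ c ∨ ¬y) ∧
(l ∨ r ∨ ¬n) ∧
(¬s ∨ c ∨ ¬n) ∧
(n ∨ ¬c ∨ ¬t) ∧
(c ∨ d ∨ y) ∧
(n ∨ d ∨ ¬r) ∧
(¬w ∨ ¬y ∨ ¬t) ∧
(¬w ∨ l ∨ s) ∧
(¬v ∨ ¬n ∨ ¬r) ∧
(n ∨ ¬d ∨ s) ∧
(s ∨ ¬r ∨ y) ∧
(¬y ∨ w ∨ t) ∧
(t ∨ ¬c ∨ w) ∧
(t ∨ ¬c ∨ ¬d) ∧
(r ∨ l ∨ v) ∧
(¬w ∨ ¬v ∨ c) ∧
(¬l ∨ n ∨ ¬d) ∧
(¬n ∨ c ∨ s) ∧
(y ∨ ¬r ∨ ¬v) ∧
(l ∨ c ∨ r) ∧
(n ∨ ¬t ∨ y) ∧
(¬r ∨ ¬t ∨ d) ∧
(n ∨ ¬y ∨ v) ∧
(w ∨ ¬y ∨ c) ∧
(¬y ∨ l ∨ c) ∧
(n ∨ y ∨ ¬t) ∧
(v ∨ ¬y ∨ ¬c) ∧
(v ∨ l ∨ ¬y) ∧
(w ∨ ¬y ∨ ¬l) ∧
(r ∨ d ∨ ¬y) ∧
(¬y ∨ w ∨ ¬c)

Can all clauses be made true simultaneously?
Yes

Yes, the formula is satisfiable.

One satisfying assignment is: r=False, t=True, l=True, n=True, w=False, c=True, y=False, v=False, s=True, d=True

Verification: With this assignment, all 40 clauses evaluate to true.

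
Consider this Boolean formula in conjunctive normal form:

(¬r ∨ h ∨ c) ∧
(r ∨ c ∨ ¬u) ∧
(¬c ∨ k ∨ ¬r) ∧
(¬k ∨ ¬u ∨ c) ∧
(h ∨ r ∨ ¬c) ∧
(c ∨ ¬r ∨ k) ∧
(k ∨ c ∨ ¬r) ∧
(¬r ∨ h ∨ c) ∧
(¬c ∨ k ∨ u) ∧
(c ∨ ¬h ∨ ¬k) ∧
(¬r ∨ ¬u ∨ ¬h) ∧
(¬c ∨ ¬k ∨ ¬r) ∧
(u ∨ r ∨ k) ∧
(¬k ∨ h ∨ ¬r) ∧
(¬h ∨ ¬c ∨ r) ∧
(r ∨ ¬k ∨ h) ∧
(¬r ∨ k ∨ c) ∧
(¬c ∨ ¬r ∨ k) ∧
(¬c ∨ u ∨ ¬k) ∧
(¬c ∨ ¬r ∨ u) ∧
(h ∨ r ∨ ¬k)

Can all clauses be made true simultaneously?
No

No, the formula is not satisfiable.

No assignment of truth values to the variables can make all 21 clauses true simultaneously.

The formula is UNSAT (unsatisfiable).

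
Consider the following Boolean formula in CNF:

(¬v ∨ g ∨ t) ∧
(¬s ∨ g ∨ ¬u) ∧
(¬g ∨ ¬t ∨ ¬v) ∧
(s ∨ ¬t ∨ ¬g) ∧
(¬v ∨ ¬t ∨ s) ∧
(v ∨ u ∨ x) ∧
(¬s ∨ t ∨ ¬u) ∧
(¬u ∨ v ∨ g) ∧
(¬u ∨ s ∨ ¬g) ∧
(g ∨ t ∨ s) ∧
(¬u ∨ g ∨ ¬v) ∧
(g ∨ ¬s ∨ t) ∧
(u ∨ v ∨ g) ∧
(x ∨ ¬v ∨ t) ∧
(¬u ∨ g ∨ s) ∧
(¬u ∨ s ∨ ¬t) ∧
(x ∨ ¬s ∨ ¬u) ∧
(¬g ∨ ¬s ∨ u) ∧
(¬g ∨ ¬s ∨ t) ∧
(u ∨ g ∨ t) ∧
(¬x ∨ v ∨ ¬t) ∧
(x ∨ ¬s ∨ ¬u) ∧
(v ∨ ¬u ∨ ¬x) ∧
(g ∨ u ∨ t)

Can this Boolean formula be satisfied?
Yes

Yes, the formula is satisfiable.

One satisfying assignment is: u=False, s=True, v=True, g=False, t=True, x=False

Verification: With this assignment, all 24 clauses evaluate to true.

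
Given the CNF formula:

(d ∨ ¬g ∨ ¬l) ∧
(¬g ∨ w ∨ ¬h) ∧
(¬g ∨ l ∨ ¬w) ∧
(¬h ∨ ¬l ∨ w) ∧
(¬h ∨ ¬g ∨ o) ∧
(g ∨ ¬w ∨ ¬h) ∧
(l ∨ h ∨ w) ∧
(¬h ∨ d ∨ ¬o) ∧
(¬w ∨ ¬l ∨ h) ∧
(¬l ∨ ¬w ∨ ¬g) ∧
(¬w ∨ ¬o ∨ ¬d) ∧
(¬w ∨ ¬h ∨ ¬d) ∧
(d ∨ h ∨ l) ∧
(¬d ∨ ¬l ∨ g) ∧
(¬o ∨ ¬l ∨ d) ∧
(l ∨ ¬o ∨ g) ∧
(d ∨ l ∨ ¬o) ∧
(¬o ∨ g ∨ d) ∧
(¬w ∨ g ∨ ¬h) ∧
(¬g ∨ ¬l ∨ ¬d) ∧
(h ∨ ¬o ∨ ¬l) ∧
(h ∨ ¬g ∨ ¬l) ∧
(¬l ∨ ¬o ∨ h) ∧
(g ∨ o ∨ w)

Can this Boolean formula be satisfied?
Yes

Yes, the formula is satisfiable.

One satisfying assignment is: l=False, w=True, o=False, g=False, h=False, d=True

Verification: With this assignment, all 24 clauses evaluate to true.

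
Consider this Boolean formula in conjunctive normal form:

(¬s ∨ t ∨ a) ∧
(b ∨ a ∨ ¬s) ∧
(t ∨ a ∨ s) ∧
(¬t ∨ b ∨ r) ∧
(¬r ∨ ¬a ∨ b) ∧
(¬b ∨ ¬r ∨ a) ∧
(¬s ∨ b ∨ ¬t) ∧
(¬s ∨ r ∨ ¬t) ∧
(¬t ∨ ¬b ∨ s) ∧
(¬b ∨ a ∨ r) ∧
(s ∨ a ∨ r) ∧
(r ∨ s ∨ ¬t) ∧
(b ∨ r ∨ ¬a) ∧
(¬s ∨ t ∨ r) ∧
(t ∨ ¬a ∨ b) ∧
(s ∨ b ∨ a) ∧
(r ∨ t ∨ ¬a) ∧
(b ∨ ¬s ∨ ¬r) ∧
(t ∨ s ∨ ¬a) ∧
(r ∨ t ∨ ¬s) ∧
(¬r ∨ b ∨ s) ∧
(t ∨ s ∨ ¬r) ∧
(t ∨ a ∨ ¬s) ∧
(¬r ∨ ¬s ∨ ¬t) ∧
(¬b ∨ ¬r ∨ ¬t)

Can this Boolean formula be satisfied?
Yes

Yes, the formula is satisfiable.

One satisfying assignment is: s=True, b=True, r=True, t=False, a=True

Verification: With this assignment, all 25 clauses evaluate to true.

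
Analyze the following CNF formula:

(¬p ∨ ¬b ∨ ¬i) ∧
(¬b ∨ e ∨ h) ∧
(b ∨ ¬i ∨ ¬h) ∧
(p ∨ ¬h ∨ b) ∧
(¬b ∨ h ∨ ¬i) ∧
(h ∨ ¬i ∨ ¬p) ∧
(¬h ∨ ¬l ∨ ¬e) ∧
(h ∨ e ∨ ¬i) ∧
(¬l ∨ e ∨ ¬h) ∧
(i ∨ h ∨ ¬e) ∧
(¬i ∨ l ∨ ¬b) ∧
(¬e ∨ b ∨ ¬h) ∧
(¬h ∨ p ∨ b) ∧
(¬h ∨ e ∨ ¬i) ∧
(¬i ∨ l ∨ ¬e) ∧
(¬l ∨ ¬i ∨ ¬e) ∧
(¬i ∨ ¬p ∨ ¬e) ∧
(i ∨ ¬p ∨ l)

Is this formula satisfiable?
Yes

Yes, the formula is satisfiable.

One satisfying assignment is: p=False, h=False, e=False, l=False, b=False, i=False

Verification: With this assignment, all 18 clauses evaluate to true.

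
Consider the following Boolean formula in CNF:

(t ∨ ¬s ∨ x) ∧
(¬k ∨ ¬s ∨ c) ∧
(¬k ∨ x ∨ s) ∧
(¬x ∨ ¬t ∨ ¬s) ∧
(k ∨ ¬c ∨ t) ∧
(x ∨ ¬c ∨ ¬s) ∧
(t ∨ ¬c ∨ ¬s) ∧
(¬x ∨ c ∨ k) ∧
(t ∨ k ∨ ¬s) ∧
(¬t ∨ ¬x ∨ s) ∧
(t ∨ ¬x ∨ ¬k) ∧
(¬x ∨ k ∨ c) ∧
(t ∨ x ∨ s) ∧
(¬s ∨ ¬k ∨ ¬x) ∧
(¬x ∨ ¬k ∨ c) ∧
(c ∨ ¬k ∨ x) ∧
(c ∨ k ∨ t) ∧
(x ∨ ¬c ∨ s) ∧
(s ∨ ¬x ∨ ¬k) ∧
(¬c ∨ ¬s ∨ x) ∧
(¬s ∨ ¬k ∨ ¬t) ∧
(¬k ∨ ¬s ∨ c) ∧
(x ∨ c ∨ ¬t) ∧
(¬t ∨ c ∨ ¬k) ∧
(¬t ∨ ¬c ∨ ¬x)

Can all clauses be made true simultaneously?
No

No, the formula is not satisfiable.

No assignment of truth values to the variables can make all 25 clauses true simultaneously.

The formula is UNSAT (unsatisfiable).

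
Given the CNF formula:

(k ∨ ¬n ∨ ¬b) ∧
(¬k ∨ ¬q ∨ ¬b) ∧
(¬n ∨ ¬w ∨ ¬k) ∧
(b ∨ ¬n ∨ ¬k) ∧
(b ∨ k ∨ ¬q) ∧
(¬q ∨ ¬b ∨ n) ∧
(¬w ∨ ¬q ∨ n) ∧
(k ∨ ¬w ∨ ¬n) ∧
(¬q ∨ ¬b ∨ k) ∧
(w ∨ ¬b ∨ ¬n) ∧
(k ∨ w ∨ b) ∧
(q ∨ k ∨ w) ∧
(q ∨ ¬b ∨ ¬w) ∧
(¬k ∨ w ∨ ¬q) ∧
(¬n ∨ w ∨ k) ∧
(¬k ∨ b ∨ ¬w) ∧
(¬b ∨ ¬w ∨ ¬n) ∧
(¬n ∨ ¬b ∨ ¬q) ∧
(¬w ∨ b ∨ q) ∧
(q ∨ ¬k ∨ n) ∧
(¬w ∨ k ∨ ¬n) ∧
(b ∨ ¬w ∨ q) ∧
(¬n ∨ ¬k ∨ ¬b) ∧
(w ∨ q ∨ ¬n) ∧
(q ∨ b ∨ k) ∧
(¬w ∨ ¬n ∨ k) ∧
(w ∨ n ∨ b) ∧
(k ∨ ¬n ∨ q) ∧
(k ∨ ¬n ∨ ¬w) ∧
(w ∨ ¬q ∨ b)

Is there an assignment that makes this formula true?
No

No, the formula is not satisfiable.

No assignment of truth values to the variables can make all 30 clauses true simultaneously.

The formula is UNSAT (unsatisfiable).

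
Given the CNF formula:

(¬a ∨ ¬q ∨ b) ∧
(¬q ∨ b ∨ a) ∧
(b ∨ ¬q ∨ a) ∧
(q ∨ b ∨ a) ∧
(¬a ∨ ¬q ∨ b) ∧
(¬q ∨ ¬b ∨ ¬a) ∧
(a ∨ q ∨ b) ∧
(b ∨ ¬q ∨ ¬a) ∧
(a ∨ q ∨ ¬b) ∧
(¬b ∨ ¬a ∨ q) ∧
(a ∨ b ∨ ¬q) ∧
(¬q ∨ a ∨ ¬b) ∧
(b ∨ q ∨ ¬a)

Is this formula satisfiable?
No

No, the formula is not satisfiable.

No assignment of truth values to the variables can make all 13 clauses true simultaneously.

The formula is UNSAT (unsatisfiable).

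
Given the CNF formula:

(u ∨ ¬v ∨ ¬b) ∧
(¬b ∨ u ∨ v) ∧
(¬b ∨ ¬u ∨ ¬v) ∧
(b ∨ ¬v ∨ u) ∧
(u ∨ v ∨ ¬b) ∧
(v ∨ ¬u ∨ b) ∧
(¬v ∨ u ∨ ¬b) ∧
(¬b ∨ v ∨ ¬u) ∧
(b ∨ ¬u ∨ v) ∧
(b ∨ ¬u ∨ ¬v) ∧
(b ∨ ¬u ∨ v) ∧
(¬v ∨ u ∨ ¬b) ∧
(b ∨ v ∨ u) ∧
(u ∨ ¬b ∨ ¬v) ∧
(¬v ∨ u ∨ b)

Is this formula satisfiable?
No

No, the formula is not satisfiable.

No assignment of truth values to the variables can make all 15 clauses true simultaneously.

The formula is UNSAT (unsatisfiable).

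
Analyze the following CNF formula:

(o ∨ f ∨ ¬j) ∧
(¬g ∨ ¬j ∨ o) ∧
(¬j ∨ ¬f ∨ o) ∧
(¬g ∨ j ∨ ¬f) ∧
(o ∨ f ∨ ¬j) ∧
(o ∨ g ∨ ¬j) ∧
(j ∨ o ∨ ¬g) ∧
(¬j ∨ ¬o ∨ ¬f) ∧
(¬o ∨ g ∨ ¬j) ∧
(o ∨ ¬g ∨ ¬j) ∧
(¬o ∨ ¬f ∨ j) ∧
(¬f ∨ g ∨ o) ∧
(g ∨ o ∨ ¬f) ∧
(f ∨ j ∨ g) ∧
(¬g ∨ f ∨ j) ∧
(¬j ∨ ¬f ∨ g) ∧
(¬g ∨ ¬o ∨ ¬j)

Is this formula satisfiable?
No

No, the formula is not satisfiable.

No assignment of truth values to the variables can make all 17 clauses true simultaneously.

The formula is UNSAT (unsatisfiable).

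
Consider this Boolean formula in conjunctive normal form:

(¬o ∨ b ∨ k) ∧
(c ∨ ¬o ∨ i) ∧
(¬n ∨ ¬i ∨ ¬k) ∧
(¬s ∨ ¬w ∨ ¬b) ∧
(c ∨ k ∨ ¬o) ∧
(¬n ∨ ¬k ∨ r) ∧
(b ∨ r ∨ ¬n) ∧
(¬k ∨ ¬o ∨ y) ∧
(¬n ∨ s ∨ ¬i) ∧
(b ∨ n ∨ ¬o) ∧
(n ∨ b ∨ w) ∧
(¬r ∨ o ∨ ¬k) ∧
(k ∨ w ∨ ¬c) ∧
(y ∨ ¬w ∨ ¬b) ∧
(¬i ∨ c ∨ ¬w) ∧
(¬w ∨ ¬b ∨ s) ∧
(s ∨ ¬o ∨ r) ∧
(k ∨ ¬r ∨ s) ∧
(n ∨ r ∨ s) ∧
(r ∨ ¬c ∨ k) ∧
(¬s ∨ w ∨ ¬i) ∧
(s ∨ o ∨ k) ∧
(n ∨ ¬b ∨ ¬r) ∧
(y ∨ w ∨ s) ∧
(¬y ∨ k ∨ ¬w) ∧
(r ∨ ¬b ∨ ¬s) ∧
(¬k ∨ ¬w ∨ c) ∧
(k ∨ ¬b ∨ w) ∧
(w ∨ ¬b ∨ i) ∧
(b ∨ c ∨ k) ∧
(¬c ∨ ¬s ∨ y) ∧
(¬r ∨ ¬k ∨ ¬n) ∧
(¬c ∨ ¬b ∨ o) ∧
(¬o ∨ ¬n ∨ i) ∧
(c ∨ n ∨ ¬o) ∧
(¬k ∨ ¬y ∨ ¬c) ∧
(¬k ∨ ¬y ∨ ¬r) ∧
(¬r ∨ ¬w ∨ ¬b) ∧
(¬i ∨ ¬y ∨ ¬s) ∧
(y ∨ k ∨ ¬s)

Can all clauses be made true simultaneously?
No

No, the formula is not satisfiable.

No assignment of truth values to the variables can make all 40 clauses true simultaneously.

The formula is UNSAT (unsatisfiable).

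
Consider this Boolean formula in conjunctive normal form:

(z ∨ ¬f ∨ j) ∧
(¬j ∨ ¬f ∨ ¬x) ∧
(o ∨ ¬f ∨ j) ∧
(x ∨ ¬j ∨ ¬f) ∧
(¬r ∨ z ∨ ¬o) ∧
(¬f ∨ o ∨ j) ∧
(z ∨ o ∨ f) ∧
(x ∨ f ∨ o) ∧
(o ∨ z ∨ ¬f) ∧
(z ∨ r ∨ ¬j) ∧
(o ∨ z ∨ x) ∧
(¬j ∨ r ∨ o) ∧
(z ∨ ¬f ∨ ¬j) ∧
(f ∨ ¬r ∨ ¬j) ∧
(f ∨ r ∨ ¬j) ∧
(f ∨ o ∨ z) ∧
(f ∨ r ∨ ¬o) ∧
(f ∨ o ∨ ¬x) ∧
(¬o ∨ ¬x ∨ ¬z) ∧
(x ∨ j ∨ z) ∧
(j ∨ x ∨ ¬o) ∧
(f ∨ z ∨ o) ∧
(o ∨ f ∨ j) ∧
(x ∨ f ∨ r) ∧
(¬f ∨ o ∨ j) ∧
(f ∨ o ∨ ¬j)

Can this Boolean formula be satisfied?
No

No, the formula is not satisfiable.

No assignment of truth values to the variables can make all 26 clauses true simultaneously.

The formula is UNSAT (unsatisfiable).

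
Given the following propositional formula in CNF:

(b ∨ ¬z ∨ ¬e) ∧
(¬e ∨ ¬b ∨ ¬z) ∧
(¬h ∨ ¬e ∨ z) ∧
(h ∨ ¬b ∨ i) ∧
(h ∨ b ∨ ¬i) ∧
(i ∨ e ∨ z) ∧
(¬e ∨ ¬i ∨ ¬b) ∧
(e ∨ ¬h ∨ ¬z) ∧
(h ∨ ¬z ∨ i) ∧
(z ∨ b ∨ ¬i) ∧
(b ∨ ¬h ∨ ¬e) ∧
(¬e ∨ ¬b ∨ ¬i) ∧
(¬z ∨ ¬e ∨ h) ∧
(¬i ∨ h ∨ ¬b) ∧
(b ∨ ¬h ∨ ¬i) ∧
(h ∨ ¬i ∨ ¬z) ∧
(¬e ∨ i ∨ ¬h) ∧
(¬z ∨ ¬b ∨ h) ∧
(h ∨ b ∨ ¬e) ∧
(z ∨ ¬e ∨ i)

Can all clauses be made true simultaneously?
Yes

Yes, the formula is satisfiable.

One satisfying assignment is: b=True, z=False, i=True, h=True, e=False

Verification: With this assignment, all 20 clauses evaluate to true.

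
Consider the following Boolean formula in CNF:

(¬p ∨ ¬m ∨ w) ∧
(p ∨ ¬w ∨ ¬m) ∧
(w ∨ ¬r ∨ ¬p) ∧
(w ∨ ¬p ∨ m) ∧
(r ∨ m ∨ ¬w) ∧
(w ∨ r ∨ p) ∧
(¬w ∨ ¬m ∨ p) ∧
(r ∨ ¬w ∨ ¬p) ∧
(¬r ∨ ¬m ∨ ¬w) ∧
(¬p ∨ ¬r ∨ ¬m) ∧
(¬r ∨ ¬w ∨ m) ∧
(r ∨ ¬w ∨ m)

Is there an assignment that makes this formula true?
Yes

Yes, the formula is satisfiable.

One satisfying assignment is: p=False, w=False, r=True, m=False

Verification: With this assignment, all 12 clauses evaluate to true.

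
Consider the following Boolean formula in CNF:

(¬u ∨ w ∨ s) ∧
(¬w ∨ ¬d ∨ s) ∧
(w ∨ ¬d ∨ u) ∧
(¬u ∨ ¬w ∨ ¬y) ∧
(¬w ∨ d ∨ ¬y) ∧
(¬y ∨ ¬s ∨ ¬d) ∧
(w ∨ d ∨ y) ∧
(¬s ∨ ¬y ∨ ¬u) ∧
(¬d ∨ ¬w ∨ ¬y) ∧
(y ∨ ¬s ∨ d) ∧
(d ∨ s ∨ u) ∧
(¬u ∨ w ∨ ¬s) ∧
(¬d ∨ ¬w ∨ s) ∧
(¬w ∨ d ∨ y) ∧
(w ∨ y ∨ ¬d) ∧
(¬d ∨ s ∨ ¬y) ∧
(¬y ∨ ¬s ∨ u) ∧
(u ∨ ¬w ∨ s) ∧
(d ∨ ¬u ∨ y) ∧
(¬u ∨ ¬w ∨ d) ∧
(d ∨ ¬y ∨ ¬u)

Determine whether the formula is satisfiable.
Yes

Yes, the formula is satisfiable.

One satisfying assignment is: y=False, w=True, s=True, d=True, u=False

Verification: With this assignment, all 21 clauses evaluate to true.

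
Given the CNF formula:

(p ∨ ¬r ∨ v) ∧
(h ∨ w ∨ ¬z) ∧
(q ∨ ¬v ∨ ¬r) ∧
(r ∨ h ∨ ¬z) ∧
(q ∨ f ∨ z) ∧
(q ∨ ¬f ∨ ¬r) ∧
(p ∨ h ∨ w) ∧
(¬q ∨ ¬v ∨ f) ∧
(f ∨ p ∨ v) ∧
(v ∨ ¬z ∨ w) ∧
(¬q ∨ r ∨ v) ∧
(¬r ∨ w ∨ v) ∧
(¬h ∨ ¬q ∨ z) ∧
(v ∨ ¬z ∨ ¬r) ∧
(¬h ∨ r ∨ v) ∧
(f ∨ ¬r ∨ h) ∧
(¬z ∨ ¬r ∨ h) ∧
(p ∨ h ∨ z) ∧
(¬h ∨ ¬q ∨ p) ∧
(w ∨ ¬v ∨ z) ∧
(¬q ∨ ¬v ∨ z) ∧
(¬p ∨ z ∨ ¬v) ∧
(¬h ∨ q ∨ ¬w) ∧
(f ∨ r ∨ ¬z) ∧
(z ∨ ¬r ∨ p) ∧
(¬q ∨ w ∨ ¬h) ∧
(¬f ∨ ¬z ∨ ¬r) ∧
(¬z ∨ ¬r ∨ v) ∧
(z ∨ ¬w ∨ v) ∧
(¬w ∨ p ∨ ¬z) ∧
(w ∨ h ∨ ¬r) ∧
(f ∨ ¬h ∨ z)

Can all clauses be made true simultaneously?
Yes

Yes, the formula is satisfiable.

One satisfying assignment is: p=True, z=False, q=False, r=False, w=False, h=False, f=True, v=False

Verification: With this assignment, all 32 clauses evaluate to true.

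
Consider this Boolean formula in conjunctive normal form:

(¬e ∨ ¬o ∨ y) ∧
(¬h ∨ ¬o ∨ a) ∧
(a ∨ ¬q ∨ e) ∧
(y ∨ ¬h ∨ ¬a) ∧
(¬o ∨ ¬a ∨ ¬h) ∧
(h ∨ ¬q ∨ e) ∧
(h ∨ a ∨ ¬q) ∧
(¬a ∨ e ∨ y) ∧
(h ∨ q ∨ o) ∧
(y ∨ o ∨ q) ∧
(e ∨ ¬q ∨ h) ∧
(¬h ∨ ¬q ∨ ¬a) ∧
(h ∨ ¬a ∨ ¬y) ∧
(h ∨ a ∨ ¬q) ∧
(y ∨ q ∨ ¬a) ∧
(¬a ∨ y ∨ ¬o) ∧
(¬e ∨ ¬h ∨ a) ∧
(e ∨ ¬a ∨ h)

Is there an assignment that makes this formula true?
Yes

Yes, the formula is satisfiable.

One satisfying assignment is: a=False, h=False, y=False, q=False, e=False, o=True

Verification: With this assignment, all 18 clauses evaluate to true.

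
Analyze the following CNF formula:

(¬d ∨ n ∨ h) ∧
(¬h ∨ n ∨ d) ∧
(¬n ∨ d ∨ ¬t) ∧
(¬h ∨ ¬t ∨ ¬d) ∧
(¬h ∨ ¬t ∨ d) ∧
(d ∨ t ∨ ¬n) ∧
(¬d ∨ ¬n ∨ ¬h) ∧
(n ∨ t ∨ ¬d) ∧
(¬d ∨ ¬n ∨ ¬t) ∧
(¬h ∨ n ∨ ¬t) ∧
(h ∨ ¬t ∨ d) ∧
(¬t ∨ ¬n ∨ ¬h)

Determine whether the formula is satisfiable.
Yes

Yes, the formula is satisfiable.

One satisfying assignment is: h=False, t=False, d=False, n=False

Verification: With this assignment, all 12 clauses evaluate to true.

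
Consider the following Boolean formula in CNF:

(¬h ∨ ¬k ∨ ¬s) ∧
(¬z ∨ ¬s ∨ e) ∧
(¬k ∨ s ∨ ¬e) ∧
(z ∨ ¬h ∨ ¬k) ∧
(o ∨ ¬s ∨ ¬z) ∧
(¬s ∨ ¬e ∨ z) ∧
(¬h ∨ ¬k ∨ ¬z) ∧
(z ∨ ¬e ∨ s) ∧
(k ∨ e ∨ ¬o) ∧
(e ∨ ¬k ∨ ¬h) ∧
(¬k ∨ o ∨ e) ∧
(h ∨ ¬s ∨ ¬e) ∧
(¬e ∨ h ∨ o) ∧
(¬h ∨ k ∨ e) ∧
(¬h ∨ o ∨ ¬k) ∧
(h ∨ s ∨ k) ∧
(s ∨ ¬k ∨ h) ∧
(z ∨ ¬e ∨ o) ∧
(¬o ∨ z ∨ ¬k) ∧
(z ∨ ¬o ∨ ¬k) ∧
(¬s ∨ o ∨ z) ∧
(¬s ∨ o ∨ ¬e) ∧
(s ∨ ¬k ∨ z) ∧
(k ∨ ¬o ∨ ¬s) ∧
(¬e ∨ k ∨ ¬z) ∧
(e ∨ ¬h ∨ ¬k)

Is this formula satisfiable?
No

No, the formula is not satisfiable.

No assignment of truth values to the variables can make all 26 clauses true simultaneously.

The formula is UNSAT (unsatisfiable).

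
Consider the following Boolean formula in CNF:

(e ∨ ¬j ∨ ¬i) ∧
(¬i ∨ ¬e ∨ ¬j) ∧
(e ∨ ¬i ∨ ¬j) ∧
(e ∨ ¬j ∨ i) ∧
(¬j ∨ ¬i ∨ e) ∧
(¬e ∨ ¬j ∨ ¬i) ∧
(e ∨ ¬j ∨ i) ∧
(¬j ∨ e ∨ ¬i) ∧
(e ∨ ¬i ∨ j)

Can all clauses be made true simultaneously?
Yes

Yes, the formula is satisfiable.

One satisfying assignment is: e=False, i=False, j=False

Verification: With this assignment, all 9 clauses evaluate to true.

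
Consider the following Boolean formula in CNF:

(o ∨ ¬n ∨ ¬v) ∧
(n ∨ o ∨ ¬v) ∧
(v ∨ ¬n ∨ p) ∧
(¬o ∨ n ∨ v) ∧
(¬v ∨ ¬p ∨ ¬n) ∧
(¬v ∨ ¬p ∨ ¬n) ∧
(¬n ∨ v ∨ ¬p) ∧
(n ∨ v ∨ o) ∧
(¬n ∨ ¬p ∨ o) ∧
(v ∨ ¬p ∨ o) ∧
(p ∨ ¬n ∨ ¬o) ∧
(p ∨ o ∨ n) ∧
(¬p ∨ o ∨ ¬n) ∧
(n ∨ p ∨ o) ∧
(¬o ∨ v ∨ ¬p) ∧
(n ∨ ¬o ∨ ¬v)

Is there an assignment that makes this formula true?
No

No, the formula is not satisfiable.

No assignment of truth values to the variables can make all 16 clauses true simultaneously.

The formula is UNSAT (unsatisfiable).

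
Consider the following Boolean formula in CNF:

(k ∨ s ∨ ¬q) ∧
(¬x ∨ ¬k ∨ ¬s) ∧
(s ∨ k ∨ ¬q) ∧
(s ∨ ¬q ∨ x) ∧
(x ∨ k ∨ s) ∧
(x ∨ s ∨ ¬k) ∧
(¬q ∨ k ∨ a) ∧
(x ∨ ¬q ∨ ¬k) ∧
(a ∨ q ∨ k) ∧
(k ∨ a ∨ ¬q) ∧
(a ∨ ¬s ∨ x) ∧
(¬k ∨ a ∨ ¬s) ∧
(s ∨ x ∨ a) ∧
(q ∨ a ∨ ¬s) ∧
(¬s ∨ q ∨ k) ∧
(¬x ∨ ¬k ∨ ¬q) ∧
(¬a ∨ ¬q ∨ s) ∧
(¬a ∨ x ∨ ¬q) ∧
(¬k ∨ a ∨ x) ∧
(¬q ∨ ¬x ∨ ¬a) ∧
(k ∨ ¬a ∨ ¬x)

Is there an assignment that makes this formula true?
Yes

Yes, the formula is satisfiable.

One satisfying assignment is: q=False, x=True, k=True, a=False, s=False

Verification: With this assignment, all 21 clauses evaluate to true.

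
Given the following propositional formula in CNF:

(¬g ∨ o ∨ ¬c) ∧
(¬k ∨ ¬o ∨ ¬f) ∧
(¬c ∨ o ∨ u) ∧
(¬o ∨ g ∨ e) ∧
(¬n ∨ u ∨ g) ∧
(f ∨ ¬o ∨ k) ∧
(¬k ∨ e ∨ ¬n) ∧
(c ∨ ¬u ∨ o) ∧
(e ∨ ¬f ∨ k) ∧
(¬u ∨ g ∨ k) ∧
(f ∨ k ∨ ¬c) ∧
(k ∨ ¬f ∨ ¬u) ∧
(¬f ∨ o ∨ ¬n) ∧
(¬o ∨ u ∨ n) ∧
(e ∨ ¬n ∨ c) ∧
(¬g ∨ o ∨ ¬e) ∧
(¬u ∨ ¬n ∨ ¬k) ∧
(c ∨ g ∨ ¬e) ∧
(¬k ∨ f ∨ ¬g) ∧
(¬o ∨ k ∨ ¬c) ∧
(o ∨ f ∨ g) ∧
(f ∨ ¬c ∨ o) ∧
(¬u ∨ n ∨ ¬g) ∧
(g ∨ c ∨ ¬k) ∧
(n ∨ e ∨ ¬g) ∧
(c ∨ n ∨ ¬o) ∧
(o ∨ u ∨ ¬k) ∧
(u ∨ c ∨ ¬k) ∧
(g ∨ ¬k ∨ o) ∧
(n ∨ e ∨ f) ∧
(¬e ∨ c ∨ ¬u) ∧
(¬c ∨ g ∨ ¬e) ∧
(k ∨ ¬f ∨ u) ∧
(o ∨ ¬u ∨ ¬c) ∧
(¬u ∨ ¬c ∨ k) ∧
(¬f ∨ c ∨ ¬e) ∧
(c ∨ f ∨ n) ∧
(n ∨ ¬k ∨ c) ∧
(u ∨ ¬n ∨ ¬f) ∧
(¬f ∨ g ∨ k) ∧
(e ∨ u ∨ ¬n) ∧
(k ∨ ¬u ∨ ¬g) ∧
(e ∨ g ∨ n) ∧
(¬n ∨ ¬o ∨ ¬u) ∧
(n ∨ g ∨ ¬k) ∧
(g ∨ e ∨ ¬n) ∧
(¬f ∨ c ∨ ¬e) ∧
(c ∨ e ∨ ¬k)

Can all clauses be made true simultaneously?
No

No, the formula is not satisfiable.

No assignment of truth values to the variables can make all 48 clauses true simultaneously.

The formula is UNSAT (unsatisfiable).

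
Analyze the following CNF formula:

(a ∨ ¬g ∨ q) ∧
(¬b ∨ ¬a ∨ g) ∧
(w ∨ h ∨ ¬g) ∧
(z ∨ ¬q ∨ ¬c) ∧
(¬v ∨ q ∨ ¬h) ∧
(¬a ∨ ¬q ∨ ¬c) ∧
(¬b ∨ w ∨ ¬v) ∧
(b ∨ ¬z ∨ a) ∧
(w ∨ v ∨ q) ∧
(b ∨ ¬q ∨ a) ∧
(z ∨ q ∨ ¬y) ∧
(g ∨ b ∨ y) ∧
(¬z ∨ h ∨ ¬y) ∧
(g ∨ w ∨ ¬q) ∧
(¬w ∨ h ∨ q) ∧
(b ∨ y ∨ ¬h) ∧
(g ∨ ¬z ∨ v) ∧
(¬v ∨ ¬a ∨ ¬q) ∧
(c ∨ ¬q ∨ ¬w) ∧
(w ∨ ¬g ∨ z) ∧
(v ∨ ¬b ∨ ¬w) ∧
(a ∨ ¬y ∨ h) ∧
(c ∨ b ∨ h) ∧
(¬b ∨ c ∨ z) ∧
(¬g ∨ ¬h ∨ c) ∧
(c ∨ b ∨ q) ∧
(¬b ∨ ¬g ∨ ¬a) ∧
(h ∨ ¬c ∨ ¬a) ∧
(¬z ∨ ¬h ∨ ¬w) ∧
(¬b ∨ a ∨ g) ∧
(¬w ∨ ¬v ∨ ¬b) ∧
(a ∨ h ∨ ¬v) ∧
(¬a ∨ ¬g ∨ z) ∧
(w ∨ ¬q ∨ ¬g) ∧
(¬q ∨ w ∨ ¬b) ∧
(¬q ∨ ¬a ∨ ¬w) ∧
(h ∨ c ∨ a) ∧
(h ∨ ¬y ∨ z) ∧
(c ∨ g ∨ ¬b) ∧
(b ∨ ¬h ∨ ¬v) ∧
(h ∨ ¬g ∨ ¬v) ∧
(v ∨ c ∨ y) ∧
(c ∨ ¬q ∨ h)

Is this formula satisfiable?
No

No, the formula is not satisfiable.

No assignment of truth values to the variables can make all 43 clauses true simultaneously.

The formula is UNSAT (unsatisfiable).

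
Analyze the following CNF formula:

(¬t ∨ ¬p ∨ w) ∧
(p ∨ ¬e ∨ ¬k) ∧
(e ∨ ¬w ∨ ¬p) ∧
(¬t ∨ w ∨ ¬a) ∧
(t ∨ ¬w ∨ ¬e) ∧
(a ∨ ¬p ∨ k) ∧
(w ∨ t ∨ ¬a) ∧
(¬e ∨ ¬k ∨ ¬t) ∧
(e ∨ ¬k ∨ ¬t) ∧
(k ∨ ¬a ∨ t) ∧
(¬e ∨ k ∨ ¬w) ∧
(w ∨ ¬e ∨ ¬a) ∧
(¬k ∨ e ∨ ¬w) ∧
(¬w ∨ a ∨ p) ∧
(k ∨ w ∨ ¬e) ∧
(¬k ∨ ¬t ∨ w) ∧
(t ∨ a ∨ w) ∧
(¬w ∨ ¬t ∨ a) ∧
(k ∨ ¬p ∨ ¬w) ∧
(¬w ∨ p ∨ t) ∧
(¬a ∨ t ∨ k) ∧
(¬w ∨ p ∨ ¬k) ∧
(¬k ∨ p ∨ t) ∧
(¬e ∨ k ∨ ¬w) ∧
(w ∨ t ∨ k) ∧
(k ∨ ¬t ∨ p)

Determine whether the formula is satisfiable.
No

No, the formula is not satisfiable.

No assignment of truth values to the variables can make all 26 clauses true simultaneously.

The formula is UNSAT (unsatisfiable).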